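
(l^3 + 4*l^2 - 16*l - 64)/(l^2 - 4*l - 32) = (l^2 - 16)/(l - 8)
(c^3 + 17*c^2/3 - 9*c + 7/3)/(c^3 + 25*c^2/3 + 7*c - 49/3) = (3*c - 1)/(3*c + 7)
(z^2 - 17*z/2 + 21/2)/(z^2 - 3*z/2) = (z - 7)/z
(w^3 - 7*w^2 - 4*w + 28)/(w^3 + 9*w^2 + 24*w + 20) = (w^2 - 9*w + 14)/(w^2 + 7*w + 10)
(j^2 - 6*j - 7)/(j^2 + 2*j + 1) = (j - 7)/(j + 1)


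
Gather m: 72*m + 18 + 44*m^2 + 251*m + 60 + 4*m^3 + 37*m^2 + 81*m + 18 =4*m^3 + 81*m^2 + 404*m + 96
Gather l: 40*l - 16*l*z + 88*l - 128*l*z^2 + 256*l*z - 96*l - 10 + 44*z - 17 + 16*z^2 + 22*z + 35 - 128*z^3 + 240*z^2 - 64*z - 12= l*(-128*z^2 + 240*z + 32) - 128*z^3 + 256*z^2 + 2*z - 4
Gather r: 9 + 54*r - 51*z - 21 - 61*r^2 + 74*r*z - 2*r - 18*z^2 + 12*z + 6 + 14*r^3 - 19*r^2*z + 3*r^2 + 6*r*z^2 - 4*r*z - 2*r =14*r^3 + r^2*(-19*z - 58) + r*(6*z^2 + 70*z + 50) - 18*z^2 - 39*z - 6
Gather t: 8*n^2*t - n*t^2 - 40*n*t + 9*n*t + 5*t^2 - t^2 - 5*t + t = t^2*(4 - n) + t*(8*n^2 - 31*n - 4)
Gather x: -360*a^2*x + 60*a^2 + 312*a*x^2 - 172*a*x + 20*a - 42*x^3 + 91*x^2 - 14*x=60*a^2 + 20*a - 42*x^3 + x^2*(312*a + 91) + x*(-360*a^2 - 172*a - 14)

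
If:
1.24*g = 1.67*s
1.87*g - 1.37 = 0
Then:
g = 0.73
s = 0.54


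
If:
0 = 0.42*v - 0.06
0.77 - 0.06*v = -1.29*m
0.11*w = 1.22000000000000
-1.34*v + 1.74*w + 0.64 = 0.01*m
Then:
No Solution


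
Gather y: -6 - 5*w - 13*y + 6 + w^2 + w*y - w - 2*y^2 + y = w^2 - 6*w - 2*y^2 + y*(w - 12)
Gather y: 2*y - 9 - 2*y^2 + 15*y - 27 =-2*y^2 + 17*y - 36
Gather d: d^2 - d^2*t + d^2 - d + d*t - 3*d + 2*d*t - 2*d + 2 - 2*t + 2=d^2*(2 - t) + d*(3*t - 6) - 2*t + 4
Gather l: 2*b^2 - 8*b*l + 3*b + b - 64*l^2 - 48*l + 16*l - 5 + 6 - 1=2*b^2 + 4*b - 64*l^2 + l*(-8*b - 32)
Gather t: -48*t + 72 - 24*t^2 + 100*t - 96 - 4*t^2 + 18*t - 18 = -28*t^2 + 70*t - 42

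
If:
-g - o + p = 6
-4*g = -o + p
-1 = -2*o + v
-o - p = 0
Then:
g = -6/5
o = -12/5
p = 12/5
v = -29/5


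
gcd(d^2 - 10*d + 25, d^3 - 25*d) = d - 5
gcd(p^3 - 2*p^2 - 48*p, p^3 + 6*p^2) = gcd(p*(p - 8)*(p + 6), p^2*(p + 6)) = p^2 + 6*p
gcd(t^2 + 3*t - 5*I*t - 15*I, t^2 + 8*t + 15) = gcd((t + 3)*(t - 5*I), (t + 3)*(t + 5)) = t + 3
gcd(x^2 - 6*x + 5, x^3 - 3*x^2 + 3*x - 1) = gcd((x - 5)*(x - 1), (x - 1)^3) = x - 1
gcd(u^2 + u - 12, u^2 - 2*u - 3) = u - 3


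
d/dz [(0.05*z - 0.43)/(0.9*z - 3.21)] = (0.20385*z - 0.727065)/(0.9*z - 3.21)^3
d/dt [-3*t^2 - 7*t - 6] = -6*t - 7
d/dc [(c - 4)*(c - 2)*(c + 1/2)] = 3*c^2 - 11*c + 5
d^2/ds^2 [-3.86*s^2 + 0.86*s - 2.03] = -7.72000000000000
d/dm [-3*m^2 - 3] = -6*m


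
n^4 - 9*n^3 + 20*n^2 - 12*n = n*(n - 6)*(n - 2)*(n - 1)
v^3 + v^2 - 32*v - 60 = (v - 6)*(v + 2)*(v + 5)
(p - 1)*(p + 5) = p^2 + 4*p - 5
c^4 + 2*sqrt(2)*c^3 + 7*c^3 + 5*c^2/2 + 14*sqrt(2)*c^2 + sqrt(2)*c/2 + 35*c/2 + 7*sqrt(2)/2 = (c + 7)*(c + sqrt(2)/2)^2*(c + sqrt(2))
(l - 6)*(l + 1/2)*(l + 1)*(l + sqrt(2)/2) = l^4 - 9*l^3/2 + sqrt(2)*l^3/2 - 17*l^2/2 - 9*sqrt(2)*l^2/4 - 17*sqrt(2)*l/4 - 3*l - 3*sqrt(2)/2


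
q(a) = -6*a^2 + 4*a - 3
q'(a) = 4 - 12*a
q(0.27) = -2.36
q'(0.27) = 0.76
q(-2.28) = -43.31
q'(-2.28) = 31.36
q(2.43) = -28.71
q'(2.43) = -25.16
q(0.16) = -2.51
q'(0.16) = 2.08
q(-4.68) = -153.13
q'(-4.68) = 60.16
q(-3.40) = -85.96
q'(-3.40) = 44.80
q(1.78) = -14.89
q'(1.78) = -17.36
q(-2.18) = -40.23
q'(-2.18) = 30.16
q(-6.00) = -243.00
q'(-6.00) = 76.00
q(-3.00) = -69.00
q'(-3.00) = 40.00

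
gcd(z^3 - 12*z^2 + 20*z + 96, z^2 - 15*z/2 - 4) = z - 8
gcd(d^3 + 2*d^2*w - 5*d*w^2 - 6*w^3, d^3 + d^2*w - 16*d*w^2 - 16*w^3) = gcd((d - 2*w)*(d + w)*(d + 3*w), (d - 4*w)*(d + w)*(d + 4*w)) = d + w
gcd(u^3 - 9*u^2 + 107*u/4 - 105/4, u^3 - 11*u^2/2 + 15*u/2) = u^2 - 11*u/2 + 15/2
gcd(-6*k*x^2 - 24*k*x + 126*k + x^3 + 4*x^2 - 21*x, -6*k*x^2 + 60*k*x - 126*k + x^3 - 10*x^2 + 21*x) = -6*k*x + 18*k + x^2 - 3*x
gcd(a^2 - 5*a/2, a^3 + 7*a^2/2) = a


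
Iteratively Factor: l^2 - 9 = (l - 3)*(l + 3)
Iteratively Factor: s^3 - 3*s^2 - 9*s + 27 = (s + 3)*(s^2 - 6*s + 9) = (s - 3)*(s + 3)*(s - 3)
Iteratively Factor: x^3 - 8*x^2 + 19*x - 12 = (x - 1)*(x^2 - 7*x + 12) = (x - 3)*(x - 1)*(x - 4)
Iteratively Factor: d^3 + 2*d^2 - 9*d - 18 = (d - 3)*(d^2 + 5*d + 6) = (d - 3)*(d + 3)*(d + 2)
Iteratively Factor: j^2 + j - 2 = (j + 2)*(j - 1)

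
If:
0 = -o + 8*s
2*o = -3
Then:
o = -3/2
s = -3/16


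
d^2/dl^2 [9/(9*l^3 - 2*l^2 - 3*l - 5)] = 18*((2 - 27*l)*(-9*l^3 + 2*l^2 + 3*l + 5) - (-27*l^2 + 4*l + 3)^2)/(-9*l^3 + 2*l^2 + 3*l + 5)^3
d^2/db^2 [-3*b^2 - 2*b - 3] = -6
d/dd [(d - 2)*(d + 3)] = 2*d + 1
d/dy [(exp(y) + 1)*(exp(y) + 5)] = 2*(exp(y) + 3)*exp(y)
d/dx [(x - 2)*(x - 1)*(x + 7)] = 3*x^2 + 8*x - 19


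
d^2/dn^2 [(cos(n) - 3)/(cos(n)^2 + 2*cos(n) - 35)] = (-9*(1 - cos(2*n))^2*cos(n)/4 + 7*(1 - cos(2*n))^2/2 - 983*cos(n) + 186*cos(2*n) - 99*cos(3*n)/2 + cos(5*n)/2 + 78)/((cos(n) - 5)^3*(cos(n) + 7)^3)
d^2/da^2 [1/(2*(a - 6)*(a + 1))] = ((a - 6)^2 + (a - 6)*(a + 1) + (a + 1)^2)/((a - 6)^3*(a + 1)^3)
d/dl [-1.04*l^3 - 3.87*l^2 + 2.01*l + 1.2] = -3.12*l^2 - 7.74*l + 2.01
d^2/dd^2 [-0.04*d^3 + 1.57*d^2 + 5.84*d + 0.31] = 3.14 - 0.24*d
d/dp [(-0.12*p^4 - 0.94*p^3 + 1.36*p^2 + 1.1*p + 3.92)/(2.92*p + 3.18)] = (-1.0512*p^4 - 7.016*p^3 - 4.9964*p^2 + 8.6496*p - 7.9484)/(8.5264*p^2 + 18.5712*p + 10.1124)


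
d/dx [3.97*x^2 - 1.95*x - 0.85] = 7.94*x - 1.95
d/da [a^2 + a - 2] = 2*a + 1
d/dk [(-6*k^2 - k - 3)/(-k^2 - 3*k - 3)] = (17*k^2 + 30*k - 6)/(k^4 + 6*k^3 + 15*k^2 + 18*k + 9)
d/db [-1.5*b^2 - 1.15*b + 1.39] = -3.0*b - 1.15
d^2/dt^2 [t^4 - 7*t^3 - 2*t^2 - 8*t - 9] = 12*t^2 - 42*t - 4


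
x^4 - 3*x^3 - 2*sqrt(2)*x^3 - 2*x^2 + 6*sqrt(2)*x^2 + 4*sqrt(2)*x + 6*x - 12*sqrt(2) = (x - 3)*(x - 2*sqrt(2))*(x - sqrt(2))*(x + sqrt(2))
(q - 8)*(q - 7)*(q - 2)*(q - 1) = q^4 - 18*q^3 + 103*q^2 - 198*q + 112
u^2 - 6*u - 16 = (u - 8)*(u + 2)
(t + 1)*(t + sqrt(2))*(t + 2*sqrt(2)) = t^3 + t^2 + 3*sqrt(2)*t^2 + 4*t + 3*sqrt(2)*t + 4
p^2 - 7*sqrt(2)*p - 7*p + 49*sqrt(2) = (p - 7)*(p - 7*sqrt(2))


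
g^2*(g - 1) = g^3 - g^2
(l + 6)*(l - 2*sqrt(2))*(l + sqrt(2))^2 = l^4 + 6*l^3 - 6*l^2 - 36*l - 4*sqrt(2)*l - 24*sqrt(2)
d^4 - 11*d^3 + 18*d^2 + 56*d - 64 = (d - 8)*(d - 4)*(d - 1)*(d + 2)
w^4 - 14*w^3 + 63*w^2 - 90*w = w*(w - 6)*(w - 5)*(w - 3)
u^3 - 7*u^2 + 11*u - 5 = (u - 5)*(u - 1)^2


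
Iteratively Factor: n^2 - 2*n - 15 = (n - 5)*(n + 3)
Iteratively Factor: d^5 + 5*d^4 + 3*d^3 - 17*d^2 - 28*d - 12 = (d + 3)*(d^4 + 2*d^3 - 3*d^2 - 8*d - 4) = (d - 2)*(d + 3)*(d^3 + 4*d^2 + 5*d + 2) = (d - 2)*(d + 2)*(d + 3)*(d^2 + 2*d + 1) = (d - 2)*(d + 1)*(d + 2)*(d + 3)*(d + 1)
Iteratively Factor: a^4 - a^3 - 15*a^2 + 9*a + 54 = (a + 3)*(a^3 - 4*a^2 - 3*a + 18) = (a + 2)*(a + 3)*(a^2 - 6*a + 9) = (a - 3)*(a + 2)*(a + 3)*(a - 3)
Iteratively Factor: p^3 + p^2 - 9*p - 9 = (p + 3)*(p^2 - 2*p - 3) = (p + 1)*(p + 3)*(p - 3)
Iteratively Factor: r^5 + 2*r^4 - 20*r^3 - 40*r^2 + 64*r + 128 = (r + 4)*(r^4 - 2*r^3 - 12*r^2 + 8*r + 32) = (r + 2)*(r + 4)*(r^3 - 4*r^2 - 4*r + 16) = (r - 4)*(r + 2)*(r + 4)*(r^2 - 4) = (r - 4)*(r + 2)^2*(r + 4)*(r - 2)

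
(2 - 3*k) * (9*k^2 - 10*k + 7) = -27*k^3 + 48*k^2 - 41*k + 14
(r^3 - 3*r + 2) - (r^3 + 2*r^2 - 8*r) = -2*r^2 + 5*r + 2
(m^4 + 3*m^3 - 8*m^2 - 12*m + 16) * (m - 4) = m^5 - m^4 - 20*m^3 + 20*m^2 + 64*m - 64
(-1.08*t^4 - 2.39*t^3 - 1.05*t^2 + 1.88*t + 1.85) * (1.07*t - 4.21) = -1.1556*t^5 + 1.9895*t^4 + 8.9384*t^3 + 6.4321*t^2 - 5.9353*t - 7.7885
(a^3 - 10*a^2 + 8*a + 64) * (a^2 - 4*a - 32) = a^5 - 14*a^4 + 16*a^3 + 352*a^2 - 512*a - 2048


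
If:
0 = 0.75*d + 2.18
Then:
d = -2.91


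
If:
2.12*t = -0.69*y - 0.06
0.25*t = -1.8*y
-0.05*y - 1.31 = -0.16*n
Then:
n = 8.19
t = -0.03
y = 0.00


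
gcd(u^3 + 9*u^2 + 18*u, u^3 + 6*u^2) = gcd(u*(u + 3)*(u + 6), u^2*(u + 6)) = u^2 + 6*u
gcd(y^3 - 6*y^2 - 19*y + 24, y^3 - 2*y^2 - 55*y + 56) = y^2 - 9*y + 8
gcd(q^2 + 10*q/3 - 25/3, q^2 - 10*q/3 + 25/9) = q - 5/3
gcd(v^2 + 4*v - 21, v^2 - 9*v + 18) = v - 3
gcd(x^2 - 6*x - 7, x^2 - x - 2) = x + 1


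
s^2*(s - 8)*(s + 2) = s^4 - 6*s^3 - 16*s^2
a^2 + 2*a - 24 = (a - 4)*(a + 6)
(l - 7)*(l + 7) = l^2 - 49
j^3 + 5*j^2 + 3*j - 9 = (j - 1)*(j + 3)^2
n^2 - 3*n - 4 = (n - 4)*(n + 1)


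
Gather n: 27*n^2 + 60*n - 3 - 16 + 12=27*n^2 + 60*n - 7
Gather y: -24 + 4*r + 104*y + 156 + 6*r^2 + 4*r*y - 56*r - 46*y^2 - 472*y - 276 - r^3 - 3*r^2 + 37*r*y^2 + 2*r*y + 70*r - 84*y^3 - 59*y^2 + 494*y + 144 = -r^3 + 3*r^2 + 18*r - 84*y^3 + y^2*(37*r - 105) + y*(6*r + 126)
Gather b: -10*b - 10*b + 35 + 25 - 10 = 50 - 20*b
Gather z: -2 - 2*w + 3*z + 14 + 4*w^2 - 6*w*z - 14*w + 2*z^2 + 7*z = 4*w^2 - 16*w + 2*z^2 + z*(10 - 6*w) + 12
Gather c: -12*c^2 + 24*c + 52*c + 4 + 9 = -12*c^2 + 76*c + 13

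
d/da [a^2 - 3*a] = 2*a - 3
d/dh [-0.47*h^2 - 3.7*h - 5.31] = -0.94*h - 3.7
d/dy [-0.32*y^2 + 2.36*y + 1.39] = 2.36 - 0.64*y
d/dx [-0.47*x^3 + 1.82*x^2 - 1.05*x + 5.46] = -1.41*x^2 + 3.64*x - 1.05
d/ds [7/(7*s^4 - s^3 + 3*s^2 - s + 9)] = 7*(-28*s^3 + 3*s^2 - 6*s + 1)/(7*s^4 - s^3 + 3*s^2 - s + 9)^2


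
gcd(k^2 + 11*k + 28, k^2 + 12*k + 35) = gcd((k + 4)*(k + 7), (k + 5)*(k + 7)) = k + 7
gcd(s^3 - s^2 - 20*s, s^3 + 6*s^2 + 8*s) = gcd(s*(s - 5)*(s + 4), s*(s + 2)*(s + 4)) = s^2 + 4*s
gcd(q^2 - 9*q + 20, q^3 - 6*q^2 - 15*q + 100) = q - 5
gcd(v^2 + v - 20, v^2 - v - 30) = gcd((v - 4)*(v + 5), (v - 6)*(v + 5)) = v + 5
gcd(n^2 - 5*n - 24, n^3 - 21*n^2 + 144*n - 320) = n - 8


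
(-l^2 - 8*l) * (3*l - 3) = -3*l^3 - 21*l^2 + 24*l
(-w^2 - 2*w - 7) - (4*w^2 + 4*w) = -5*w^2 - 6*w - 7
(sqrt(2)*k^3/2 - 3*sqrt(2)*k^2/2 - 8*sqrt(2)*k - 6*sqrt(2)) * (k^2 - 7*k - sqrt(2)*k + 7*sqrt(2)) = sqrt(2)*k^5/2 - 5*sqrt(2)*k^4 - k^4 + 5*sqrt(2)*k^3/2 + 10*k^3 - 5*k^2 + 50*sqrt(2)*k^2 - 100*k + 42*sqrt(2)*k - 84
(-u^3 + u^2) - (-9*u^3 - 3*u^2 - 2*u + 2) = 8*u^3 + 4*u^2 + 2*u - 2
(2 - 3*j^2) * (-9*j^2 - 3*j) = 27*j^4 + 9*j^3 - 18*j^2 - 6*j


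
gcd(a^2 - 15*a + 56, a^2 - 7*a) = a - 7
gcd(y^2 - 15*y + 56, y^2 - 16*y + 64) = y - 8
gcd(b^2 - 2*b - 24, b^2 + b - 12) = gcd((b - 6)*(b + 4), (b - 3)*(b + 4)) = b + 4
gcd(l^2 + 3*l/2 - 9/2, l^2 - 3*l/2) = l - 3/2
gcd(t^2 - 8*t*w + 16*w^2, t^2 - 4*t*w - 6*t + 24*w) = t - 4*w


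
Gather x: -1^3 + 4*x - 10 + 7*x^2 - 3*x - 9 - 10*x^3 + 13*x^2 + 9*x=-10*x^3 + 20*x^2 + 10*x - 20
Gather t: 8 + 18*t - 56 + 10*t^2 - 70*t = 10*t^2 - 52*t - 48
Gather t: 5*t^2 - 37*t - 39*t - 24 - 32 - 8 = 5*t^2 - 76*t - 64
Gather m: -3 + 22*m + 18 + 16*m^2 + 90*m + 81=16*m^2 + 112*m + 96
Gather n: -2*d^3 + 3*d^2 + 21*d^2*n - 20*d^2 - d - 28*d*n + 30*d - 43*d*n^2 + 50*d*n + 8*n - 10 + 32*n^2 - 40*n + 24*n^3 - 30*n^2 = -2*d^3 - 17*d^2 + 29*d + 24*n^3 + n^2*(2 - 43*d) + n*(21*d^2 + 22*d - 32) - 10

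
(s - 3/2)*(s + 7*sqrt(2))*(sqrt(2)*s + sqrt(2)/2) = sqrt(2)*s^3 - sqrt(2)*s^2 + 14*s^2 - 14*s - 3*sqrt(2)*s/4 - 21/2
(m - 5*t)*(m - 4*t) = m^2 - 9*m*t + 20*t^2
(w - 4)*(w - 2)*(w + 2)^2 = w^4 - 2*w^3 - 12*w^2 + 8*w + 32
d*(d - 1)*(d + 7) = d^3 + 6*d^2 - 7*d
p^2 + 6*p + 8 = (p + 2)*(p + 4)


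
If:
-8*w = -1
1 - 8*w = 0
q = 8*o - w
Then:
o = q/8 + 1/64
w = 1/8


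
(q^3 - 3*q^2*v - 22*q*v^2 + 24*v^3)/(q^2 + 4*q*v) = q - 7*v + 6*v^2/q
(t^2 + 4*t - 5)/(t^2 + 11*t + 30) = (t - 1)/(t + 6)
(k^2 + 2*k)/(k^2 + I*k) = (k + 2)/(k + I)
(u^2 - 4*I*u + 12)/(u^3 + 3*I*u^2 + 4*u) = (u^2 - 4*I*u + 12)/(u*(u^2 + 3*I*u + 4))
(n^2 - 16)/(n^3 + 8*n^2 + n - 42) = (n^2 - 16)/(n^3 + 8*n^2 + n - 42)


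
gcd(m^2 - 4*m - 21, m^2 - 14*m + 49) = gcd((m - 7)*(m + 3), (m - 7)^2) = m - 7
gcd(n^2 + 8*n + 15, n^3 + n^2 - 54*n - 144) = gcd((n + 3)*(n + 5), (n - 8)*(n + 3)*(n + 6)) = n + 3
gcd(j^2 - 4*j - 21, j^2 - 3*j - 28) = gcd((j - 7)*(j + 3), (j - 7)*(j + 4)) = j - 7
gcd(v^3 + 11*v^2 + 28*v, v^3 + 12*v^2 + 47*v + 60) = v + 4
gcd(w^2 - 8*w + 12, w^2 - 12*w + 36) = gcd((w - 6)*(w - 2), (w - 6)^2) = w - 6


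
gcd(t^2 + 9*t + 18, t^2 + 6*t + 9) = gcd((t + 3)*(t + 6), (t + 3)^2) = t + 3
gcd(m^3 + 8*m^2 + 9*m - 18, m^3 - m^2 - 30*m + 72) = m + 6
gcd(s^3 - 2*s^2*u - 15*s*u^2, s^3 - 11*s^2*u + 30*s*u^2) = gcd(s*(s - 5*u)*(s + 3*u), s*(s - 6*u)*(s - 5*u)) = s^2 - 5*s*u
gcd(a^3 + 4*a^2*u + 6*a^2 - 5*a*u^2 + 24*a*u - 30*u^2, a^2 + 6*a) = a + 6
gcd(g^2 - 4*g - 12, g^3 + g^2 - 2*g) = g + 2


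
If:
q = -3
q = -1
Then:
No Solution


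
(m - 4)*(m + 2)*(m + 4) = m^3 + 2*m^2 - 16*m - 32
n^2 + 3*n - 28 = (n - 4)*(n + 7)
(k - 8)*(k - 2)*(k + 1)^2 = k^4 - 8*k^3 - 3*k^2 + 22*k + 16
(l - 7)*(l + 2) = l^2 - 5*l - 14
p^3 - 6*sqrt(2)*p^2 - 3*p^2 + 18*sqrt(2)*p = p*(p - 3)*(p - 6*sqrt(2))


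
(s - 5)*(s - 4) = s^2 - 9*s + 20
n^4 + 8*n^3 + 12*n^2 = n^2*(n + 2)*(n + 6)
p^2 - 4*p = p*(p - 4)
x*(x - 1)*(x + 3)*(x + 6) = x^4 + 8*x^3 + 9*x^2 - 18*x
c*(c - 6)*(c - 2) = c^3 - 8*c^2 + 12*c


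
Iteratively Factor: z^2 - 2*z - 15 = (z - 5)*(z + 3)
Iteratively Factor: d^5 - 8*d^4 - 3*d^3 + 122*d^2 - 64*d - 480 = (d + 3)*(d^4 - 11*d^3 + 30*d^2 + 32*d - 160) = (d + 2)*(d + 3)*(d^3 - 13*d^2 + 56*d - 80) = (d - 5)*(d + 2)*(d + 3)*(d^2 - 8*d + 16) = (d - 5)*(d - 4)*(d + 2)*(d + 3)*(d - 4)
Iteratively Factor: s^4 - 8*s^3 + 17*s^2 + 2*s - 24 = (s - 3)*(s^3 - 5*s^2 + 2*s + 8) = (s - 3)*(s - 2)*(s^2 - 3*s - 4) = (s - 4)*(s - 3)*(s - 2)*(s + 1)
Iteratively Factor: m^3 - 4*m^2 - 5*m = (m - 5)*(m^2 + m) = (m - 5)*(m + 1)*(m)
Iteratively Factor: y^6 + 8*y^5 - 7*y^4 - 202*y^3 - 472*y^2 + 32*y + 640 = (y + 2)*(y^5 + 6*y^4 - 19*y^3 - 164*y^2 - 144*y + 320) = (y - 5)*(y + 2)*(y^4 + 11*y^3 + 36*y^2 + 16*y - 64) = (y - 5)*(y + 2)*(y + 4)*(y^3 + 7*y^2 + 8*y - 16) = (y - 5)*(y + 2)*(y + 4)^2*(y^2 + 3*y - 4) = (y - 5)*(y + 2)*(y + 4)^3*(y - 1)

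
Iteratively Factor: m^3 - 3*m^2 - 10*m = (m)*(m^2 - 3*m - 10) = m*(m - 5)*(m + 2)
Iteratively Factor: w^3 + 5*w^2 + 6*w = (w + 3)*(w^2 + 2*w) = w*(w + 3)*(w + 2)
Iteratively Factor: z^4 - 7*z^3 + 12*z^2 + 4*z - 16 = (z - 2)*(z^3 - 5*z^2 + 2*z + 8) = (z - 4)*(z - 2)*(z^2 - z - 2) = (z - 4)*(z - 2)*(z + 1)*(z - 2)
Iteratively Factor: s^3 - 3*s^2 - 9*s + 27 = (s - 3)*(s^2 - 9) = (s - 3)*(s + 3)*(s - 3)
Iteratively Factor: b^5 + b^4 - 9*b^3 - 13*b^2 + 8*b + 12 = (b + 2)*(b^4 - b^3 - 7*b^2 + b + 6) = (b - 3)*(b + 2)*(b^3 + 2*b^2 - b - 2) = (b - 3)*(b + 2)^2*(b^2 - 1) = (b - 3)*(b + 1)*(b + 2)^2*(b - 1)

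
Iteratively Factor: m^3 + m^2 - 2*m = (m)*(m^2 + m - 2) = m*(m + 2)*(m - 1)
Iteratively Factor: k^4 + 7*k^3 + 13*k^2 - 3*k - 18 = (k + 2)*(k^3 + 5*k^2 + 3*k - 9) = (k + 2)*(k + 3)*(k^2 + 2*k - 3) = (k - 1)*(k + 2)*(k + 3)*(k + 3)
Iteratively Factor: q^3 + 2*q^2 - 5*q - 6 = (q + 1)*(q^2 + q - 6) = (q + 1)*(q + 3)*(q - 2)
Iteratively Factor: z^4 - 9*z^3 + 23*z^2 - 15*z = (z - 3)*(z^3 - 6*z^2 + 5*z) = z*(z - 3)*(z^2 - 6*z + 5) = z*(z - 5)*(z - 3)*(z - 1)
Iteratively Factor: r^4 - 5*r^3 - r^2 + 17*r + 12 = (r - 4)*(r^3 - r^2 - 5*r - 3) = (r - 4)*(r - 3)*(r^2 + 2*r + 1) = (r - 4)*(r - 3)*(r + 1)*(r + 1)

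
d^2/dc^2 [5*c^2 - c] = 10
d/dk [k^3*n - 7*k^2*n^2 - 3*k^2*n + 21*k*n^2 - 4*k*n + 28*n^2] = n*(3*k^2 - 14*k*n - 6*k + 21*n - 4)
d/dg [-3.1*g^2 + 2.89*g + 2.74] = 2.89 - 6.2*g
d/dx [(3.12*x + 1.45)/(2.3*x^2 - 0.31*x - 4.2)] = (7.176*x^2 - 0.9672*x - (3.12*x + 1.45)*(4.6*x - 0.31) - 13.104)/(-2.3*x^2 + 0.31*x + 4.2)^2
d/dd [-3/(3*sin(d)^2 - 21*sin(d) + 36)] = (2*sin(d) - 7)*cos(d)/(sin(d)^2 - 7*sin(d) + 12)^2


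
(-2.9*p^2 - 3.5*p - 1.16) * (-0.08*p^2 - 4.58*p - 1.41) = 0.232*p^4 + 13.562*p^3 + 20.2118*p^2 + 10.2478*p + 1.6356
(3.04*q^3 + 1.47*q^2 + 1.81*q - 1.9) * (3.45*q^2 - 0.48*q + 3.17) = 10.488*q^5 + 3.6123*q^4 + 15.1757*q^3 - 2.7639*q^2 + 6.6497*q - 6.023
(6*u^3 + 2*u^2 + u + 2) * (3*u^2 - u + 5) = 18*u^5 + 31*u^3 + 15*u^2 + 3*u + 10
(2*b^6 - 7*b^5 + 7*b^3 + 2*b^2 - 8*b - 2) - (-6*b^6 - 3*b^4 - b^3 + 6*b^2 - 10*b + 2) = 8*b^6 - 7*b^5 + 3*b^4 + 8*b^3 - 4*b^2 + 2*b - 4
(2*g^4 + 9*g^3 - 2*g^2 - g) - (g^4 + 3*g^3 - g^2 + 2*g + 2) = g^4 + 6*g^3 - g^2 - 3*g - 2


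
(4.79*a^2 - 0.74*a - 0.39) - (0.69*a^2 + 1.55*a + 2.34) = 4.1*a^2 - 2.29*a - 2.73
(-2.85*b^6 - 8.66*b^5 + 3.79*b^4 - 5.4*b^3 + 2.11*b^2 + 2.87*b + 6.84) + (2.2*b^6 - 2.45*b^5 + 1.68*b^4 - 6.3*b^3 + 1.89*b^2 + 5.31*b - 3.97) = -0.65*b^6 - 11.11*b^5 + 5.47*b^4 - 11.7*b^3 + 4.0*b^2 + 8.18*b + 2.87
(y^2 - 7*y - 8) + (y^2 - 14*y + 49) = 2*y^2 - 21*y + 41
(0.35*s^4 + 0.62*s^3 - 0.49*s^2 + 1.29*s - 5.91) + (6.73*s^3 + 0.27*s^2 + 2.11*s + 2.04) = 0.35*s^4 + 7.35*s^3 - 0.22*s^2 + 3.4*s - 3.87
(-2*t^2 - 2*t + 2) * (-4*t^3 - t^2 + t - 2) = 8*t^5 + 10*t^4 - 8*t^3 + 6*t - 4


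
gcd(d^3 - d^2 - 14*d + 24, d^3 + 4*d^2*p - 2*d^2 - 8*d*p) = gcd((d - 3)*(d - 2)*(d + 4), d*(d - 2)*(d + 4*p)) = d - 2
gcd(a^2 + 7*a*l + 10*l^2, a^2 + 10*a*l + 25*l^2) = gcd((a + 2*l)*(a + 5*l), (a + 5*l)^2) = a + 5*l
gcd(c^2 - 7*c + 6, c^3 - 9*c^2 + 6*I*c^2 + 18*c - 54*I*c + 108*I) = c - 6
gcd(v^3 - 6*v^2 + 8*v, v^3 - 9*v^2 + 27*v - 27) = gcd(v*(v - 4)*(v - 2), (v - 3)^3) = 1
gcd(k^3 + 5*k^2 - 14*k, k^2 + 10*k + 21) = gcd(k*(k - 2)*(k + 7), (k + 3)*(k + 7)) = k + 7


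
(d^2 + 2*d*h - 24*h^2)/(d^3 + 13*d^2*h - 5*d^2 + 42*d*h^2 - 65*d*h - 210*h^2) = (d - 4*h)/(d^2 + 7*d*h - 5*d - 35*h)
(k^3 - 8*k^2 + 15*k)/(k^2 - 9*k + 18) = k*(k - 5)/(k - 6)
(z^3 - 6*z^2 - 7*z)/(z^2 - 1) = z*(z - 7)/(z - 1)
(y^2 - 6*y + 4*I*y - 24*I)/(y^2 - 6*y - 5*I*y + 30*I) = (y + 4*I)/(y - 5*I)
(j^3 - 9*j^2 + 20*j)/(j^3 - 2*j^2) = (j^2 - 9*j + 20)/(j*(j - 2))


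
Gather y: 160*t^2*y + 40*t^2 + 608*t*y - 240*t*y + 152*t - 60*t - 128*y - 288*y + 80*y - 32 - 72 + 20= 40*t^2 + 92*t + y*(160*t^2 + 368*t - 336) - 84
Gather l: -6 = -6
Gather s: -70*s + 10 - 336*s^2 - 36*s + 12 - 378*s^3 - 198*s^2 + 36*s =-378*s^3 - 534*s^2 - 70*s + 22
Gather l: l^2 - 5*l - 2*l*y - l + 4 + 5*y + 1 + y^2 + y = l^2 + l*(-2*y - 6) + y^2 + 6*y + 5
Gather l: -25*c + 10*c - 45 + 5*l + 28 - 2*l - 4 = -15*c + 3*l - 21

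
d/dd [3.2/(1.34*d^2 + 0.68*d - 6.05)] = (-8.576*d - 2.176)/(1.34*d^2 + 0.68*d - 6.05)^2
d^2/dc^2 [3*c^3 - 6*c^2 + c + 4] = 18*c - 12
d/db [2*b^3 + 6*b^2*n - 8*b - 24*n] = 6*b^2 + 12*b*n - 8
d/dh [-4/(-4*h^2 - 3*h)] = 4*(-8*h - 3)/(h^2*(4*h + 3)^2)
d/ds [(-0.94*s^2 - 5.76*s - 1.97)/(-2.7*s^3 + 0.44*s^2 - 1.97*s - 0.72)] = (-2.538*s^4 - 31.104*s^3 - 11.5708*s^2 + 3.0872*s + 0.2663)/(7.29*s^6 - 2.376*s^5 + 10.8316*s^4 + 2.1544*s^3 + 3.2473*s^2 + 2.8368*s + 0.5184)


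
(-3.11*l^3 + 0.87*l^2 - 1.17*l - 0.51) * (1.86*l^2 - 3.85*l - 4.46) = -5.7846*l^5 + 13.5917*l^4 + 8.3449*l^3 - 0.3243*l^2 + 7.1817*l + 2.2746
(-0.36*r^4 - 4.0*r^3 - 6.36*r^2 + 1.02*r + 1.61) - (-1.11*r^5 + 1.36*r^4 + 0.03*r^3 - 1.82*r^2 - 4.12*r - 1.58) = 1.11*r^5 - 1.72*r^4 - 4.03*r^3 - 4.54*r^2 + 5.14*r + 3.19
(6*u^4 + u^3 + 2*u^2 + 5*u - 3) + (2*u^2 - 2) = 6*u^4 + u^3 + 4*u^2 + 5*u - 5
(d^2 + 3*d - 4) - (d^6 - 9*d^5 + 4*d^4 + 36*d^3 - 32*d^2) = -d^6 + 9*d^5 - 4*d^4 - 36*d^3 + 33*d^2 + 3*d - 4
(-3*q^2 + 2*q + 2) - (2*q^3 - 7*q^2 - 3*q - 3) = -2*q^3 + 4*q^2 + 5*q + 5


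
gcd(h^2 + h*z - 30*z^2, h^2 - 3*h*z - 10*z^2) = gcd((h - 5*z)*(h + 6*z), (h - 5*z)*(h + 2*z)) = -h + 5*z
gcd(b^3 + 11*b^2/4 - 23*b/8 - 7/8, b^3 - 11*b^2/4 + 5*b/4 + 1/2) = b^2 - 3*b/4 - 1/4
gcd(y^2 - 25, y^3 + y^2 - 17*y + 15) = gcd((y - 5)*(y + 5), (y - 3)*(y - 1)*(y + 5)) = y + 5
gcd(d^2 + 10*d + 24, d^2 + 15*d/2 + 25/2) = 1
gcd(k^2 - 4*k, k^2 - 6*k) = k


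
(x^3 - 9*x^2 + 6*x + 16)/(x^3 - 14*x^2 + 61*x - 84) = (x^3 - 9*x^2 + 6*x + 16)/(x^3 - 14*x^2 + 61*x - 84)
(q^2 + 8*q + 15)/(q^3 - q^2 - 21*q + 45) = (q + 3)/(q^2 - 6*q + 9)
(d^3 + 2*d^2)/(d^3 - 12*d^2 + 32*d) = d*(d + 2)/(d^2 - 12*d + 32)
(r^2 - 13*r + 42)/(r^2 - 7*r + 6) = (r - 7)/(r - 1)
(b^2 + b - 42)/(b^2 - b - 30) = (b + 7)/(b + 5)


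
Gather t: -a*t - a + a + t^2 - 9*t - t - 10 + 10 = t^2 + t*(-a - 10)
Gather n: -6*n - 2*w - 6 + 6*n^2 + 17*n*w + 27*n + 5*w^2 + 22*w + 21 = 6*n^2 + n*(17*w + 21) + 5*w^2 + 20*w + 15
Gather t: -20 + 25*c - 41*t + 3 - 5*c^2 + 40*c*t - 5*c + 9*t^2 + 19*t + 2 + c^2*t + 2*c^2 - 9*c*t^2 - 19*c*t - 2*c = -3*c^2 + 18*c + t^2*(9 - 9*c) + t*(c^2 + 21*c - 22) - 15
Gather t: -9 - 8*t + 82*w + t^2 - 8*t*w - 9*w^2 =t^2 + t*(-8*w - 8) - 9*w^2 + 82*w - 9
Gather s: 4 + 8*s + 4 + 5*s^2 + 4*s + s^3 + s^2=s^3 + 6*s^2 + 12*s + 8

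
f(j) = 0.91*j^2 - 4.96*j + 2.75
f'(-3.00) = -10.42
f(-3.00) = 25.82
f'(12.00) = 16.88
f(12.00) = 74.27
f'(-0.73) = -6.29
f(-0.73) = 6.86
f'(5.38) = 4.83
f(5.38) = 2.40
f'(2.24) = -0.88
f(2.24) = -3.79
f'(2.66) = -0.12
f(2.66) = -4.00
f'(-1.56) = -7.80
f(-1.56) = 12.70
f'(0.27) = -4.47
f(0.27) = 1.48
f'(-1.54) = -7.76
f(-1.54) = 12.55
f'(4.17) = 2.63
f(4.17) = -2.11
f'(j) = 1.82*j - 4.96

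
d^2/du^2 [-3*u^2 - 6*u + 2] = -6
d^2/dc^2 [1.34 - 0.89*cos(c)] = 0.89*cos(c)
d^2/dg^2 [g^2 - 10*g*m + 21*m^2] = 2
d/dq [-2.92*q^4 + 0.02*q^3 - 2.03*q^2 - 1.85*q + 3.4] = -11.68*q^3 + 0.06*q^2 - 4.06*q - 1.85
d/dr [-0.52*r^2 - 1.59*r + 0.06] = -1.04*r - 1.59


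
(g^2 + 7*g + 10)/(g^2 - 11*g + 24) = (g^2 + 7*g + 10)/(g^2 - 11*g + 24)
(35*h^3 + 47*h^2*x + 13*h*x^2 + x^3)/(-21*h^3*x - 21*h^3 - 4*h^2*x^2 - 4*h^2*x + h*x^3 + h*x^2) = (35*h^3 + 47*h^2*x + 13*h*x^2 + x^3)/(h*(-21*h^2*x - 21*h^2 - 4*h*x^2 - 4*h*x + x^3 + x^2))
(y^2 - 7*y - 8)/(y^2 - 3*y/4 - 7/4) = 4*(y - 8)/(4*y - 7)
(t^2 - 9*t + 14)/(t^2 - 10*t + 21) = (t - 2)/(t - 3)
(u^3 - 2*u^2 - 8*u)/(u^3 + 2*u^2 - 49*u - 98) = u*(u - 4)/(u^2 - 49)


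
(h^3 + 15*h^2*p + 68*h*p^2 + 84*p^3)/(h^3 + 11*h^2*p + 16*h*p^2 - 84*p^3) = (-h - 2*p)/(-h + 2*p)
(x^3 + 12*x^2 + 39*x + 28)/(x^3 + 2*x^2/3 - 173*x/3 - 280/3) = 3*(x^2 + 5*x + 4)/(3*x^2 - 19*x - 40)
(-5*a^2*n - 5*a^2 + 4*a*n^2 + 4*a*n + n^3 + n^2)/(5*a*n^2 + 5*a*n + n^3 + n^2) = (-a + n)/n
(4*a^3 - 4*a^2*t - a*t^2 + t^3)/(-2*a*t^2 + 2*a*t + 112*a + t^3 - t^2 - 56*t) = (-2*a^2 + a*t + t^2)/(t^2 - t - 56)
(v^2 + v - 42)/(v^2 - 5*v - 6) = (v + 7)/(v + 1)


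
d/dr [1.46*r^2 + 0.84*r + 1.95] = 2.92*r + 0.84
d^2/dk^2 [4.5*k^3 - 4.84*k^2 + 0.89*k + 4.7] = 27.0*k - 9.68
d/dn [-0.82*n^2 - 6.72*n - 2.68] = -1.64*n - 6.72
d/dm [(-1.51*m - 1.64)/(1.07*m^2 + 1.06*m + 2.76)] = (1.6157*m^2 + 3.5096*m - 2.4292)/(1.1449*m^4 + 2.2684*m^3 + 7.03*m^2 + 5.8512*m + 7.6176)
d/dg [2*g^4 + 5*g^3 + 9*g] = 8*g^3 + 15*g^2 + 9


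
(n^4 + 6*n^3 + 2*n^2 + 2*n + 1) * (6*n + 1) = 6*n^5 + 37*n^4 + 18*n^3 + 14*n^2 + 8*n + 1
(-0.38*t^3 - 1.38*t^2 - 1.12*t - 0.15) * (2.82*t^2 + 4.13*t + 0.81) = -1.0716*t^5 - 5.461*t^4 - 9.1656*t^3 - 6.1664*t^2 - 1.5267*t - 0.1215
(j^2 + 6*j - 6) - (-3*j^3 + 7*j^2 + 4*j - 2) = 3*j^3 - 6*j^2 + 2*j - 4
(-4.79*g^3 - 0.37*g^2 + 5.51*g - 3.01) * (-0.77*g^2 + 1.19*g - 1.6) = 3.6883*g^5 - 5.4152*g^4 + 2.981*g^3 + 9.4666*g^2 - 12.3979*g + 4.816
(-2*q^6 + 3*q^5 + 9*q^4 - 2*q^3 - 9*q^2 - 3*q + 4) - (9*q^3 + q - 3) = -2*q^6 + 3*q^5 + 9*q^4 - 11*q^3 - 9*q^2 - 4*q + 7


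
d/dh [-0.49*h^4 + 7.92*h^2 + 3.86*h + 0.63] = -1.96*h^3 + 15.84*h + 3.86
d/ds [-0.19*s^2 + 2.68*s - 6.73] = 2.68 - 0.38*s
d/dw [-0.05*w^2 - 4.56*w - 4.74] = -0.1*w - 4.56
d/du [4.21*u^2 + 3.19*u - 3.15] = 8.42*u + 3.19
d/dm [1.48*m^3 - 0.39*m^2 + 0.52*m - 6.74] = 4.44*m^2 - 0.78*m + 0.52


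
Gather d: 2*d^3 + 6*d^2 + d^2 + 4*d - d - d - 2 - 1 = 2*d^3 + 7*d^2 + 2*d - 3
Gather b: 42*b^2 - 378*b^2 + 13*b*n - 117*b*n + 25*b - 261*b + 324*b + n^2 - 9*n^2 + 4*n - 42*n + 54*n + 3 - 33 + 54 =-336*b^2 + b*(88 - 104*n) - 8*n^2 + 16*n + 24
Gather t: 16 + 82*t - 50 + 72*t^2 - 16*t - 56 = 72*t^2 + 66*t - 90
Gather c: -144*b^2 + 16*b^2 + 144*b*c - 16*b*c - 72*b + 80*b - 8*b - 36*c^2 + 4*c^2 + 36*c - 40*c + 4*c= -128*b^2 + 128*b*c - 32*c^2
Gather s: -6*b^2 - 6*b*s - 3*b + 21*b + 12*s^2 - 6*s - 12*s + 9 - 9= -6*b^2 + 18*b + 12*s^2 + s*(-6*b - 18)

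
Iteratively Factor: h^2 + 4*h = (h + 4)*(h)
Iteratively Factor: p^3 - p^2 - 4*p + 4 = (p + 2)*(p^2 - 3*p + 2) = (p - 2)*(p + 2)*(p - 1)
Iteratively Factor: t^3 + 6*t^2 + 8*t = (t)*(t^2 + 6*t + 8) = t*(t + 2)*(t + 4)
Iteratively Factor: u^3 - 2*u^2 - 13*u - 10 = (u + 2)*(u^2 - 4*u - 5) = (u + 1)*(u + 2)*(u - 5)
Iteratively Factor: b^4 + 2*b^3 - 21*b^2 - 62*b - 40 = (b - 5)*(b^3 + 7*b^2 + 14*b + 8) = (b - 5)*(b + 2)*(b^2 + 5*b + 4) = (b - 5)*(b + 2)*(b + 4)*(b + 1)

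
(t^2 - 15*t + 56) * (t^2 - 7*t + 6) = t^4 - 22*t^3 + 167*t^2 - 482*t + 336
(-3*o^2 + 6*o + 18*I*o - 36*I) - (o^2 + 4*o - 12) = -4*o^2 + 2*o + 18*I*o + 12 - 36*I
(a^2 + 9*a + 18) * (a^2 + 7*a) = a^4 + 16*a^3 + 81*a^2 + 126*a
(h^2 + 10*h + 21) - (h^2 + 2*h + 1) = 8*h + 20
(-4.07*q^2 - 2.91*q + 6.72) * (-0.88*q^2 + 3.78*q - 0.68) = 3.5816*q^4 - 12.8238*q^3 - 14.1458*q^2 + 27.3804*q - 4.5696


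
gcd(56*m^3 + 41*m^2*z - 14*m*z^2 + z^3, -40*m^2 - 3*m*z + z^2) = -8*m + z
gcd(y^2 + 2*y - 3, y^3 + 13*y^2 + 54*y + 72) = y + 3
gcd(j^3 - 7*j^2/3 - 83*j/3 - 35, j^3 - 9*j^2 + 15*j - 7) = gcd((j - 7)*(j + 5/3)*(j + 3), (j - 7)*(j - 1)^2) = j - 7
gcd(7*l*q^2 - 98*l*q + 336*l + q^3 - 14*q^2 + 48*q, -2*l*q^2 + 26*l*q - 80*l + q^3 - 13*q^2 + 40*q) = q - 8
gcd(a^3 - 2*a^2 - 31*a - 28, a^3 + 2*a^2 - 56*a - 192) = a + 4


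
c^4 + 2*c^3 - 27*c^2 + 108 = (c - 3)^2*(c + 2)*(c + 6)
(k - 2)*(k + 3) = k^2 + k - 6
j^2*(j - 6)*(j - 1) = j^4 - 7*j^3 + 6*j^2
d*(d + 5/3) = d^2 + 5*d/3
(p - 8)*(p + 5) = p^2 - 3*p - 40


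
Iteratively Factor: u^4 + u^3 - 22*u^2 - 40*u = (u)*(u^3 + u^2 - 22*u - 40) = u*(u + 2)*(u^2 - u - 20) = u*(u - 5)*(u + 2)*(u + 4)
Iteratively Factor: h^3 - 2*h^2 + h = (h - 1)*(h^2 - h) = h*(h - 1)*(h - 1)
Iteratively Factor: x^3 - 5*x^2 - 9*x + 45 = (x - 3)*(x^2 - 2*x - 15) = (x - 5)*(x - 3)*(x + 3)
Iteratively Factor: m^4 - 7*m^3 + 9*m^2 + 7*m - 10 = (m - 2)*(m^3 - 5*m^2 - m + 5) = (m - 2)*(m + 1)*(m^2 - 6*m + 5) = (m - 2)*(m - 1)*(m + 1)*(m - 5)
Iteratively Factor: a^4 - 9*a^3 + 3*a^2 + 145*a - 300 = (a - 5)*(a^3 - 4*a^2 - 17*a + 60) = (a - 5)*(a + 4)*(a^2 - 8*a + 15) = (a - 5)*(a - 3)*(a + 4)*(a - 5)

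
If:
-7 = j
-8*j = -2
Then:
No Solution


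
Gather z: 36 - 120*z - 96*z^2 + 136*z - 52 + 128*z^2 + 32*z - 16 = 32*z^2 + 48*z - 32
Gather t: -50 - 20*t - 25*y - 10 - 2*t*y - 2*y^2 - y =t*(-2*y - 20) - 2*y^2 - 26*y - 60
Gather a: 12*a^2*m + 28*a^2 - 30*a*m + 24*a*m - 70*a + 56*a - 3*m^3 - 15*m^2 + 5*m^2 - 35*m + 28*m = a^2*(12*m + 28) + a*(-6*m - 14) - 3*m^3 - 10*m^2 - 7*m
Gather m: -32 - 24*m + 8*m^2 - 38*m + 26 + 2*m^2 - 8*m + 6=10*m^2 - 70*m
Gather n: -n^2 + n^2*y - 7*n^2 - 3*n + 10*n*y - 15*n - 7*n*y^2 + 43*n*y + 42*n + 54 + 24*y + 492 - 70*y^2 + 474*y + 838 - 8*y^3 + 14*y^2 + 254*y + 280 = n^2*(y - 8) + n*(-7*y^2 + 53*y + 24) - 8*y^3 - 56*y^2 + 752*y + 1664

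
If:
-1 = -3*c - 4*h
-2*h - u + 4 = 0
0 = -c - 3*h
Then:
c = 3/5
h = -1/5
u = 22/5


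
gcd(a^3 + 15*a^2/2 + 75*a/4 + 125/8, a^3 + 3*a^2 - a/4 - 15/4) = a + 5/2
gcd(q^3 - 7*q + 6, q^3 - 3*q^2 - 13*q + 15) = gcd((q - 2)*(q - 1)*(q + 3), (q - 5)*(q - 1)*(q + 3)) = q^2 + 2*q - 3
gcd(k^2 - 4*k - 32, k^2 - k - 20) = k + 4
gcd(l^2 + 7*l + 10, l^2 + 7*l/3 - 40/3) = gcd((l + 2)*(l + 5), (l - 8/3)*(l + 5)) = l + 5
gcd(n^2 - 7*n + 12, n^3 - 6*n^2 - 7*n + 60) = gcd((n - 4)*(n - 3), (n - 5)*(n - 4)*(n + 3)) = n - 4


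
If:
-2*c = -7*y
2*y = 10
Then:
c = 35/2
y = 5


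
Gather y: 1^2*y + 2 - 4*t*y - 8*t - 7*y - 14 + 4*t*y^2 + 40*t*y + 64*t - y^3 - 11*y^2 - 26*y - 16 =56*t - y^3 + y^2*(4*t - 11) + y*(36*t - 32) - 28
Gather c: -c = -c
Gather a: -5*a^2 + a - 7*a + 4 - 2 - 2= -5*a^2 - 6*a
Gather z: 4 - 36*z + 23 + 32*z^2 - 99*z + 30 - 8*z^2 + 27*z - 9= 24*z^2 - 108*z + 48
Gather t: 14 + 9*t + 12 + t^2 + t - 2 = t^2 + 10*t + 24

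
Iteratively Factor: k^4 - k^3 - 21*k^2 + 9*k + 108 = (k + 3)*(k^3 - 4*k^2 - 9*k + 36) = (k - 4)*(k + 3)*(k^2 - 9) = (k - 4)*(k - 3)*(k + 3)*(k + 3)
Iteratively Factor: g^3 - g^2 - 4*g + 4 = (g + 2)*(g^2 - 3*g + 2) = (g - 2)*(g + 2)*(g - 1)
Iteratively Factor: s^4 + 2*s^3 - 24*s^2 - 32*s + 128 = (s - 4)*(s^3 + 6*s^2 - 32) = (s - 4)*(s + 4)*(s^2 + 2*s - 8) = (s - 4)*(s + 4)^2*(s - 2)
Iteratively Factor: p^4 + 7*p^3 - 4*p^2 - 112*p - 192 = (p + 3)*(p^3 + 4*p^2 - 16*p - 64) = (p + 3)*(p + 4)*(p^2 - 16) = (p + 3)*(p + 4)^2*(p - 4)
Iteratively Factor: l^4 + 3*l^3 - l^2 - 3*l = (l + 3)*(l^3 - l) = (l + 1)*(l + 3)*(l^2 - l) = l*(l + 1)*(l + 3)*(l - 1)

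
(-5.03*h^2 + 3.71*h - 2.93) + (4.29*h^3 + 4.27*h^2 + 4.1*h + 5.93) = 4.29*h^3 - 0.760000000000001*h^2 + 7.81*h + 3.0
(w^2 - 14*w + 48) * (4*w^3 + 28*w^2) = 4*w^5 - 28*w^4 - 200*w^3 + 1344*w^2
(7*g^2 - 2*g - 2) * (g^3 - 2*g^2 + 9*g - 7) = 7*g^5 - 16*g^4 + 65*g^3 - 63*g^2 - 4*g + 14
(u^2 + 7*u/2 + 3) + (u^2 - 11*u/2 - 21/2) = 2*u^2 - 2*u - 15/2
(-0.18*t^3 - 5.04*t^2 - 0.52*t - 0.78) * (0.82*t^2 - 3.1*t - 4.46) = -0.1476*t^5 - 3.5748*t^4 + 16.0004*t^3 + 23.4508*t^2 + 4.7372*t + 3.4788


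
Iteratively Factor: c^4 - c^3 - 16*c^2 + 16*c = (c)*(c^3 - c^2 - 16*c + 16) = c*(c - 4)*(c^2 + 3*c - 4) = c*(c - 4)*(c - 1)*(c + 4)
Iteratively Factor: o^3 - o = (o - 1)*(o^2 + o) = o*(o - 1)*(o + 1)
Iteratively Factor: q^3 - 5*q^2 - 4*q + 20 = (q - 5)*(q^2 - 4) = (q - 5)*(q - 2)*(q + 2)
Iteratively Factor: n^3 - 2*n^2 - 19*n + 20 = (n + 4)*(n^2 - 6*n + 5) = (n - 1)*(n + 4)*(n - 5)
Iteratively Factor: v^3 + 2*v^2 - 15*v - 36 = (v - 4)*(v^2 + 6*v + 9) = (v - 4)*(v + 3)*(v + 3)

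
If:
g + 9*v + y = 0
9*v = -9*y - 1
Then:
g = 8*y + 1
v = -y - 1/9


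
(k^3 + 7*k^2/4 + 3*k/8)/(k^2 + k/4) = k + 3/2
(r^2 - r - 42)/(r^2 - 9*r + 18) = (r^2 - r - 42)/(r^2 - 9*r + 18)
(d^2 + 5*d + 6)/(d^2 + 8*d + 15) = (d + 2)/(d + 5)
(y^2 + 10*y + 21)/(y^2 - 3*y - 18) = (y + 7)/(y - 6)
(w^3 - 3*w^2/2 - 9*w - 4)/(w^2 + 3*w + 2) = (w^2 - 7*w/2 - 2)/(w + 1)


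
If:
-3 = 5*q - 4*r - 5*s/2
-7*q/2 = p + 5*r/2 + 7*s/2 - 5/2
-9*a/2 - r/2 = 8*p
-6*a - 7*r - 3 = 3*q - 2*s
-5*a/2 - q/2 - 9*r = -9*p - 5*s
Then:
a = -93019/29564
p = 48973/29564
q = 6375/29564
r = 53603/29564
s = -18769/14782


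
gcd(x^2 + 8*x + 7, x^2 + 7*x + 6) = x + 1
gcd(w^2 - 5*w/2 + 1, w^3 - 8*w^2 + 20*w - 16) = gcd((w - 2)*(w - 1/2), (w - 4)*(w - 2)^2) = w - 2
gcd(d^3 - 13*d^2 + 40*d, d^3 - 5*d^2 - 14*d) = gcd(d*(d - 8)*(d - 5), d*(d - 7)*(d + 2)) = d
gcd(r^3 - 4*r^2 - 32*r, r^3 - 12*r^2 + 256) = r^2 - 4*r - 32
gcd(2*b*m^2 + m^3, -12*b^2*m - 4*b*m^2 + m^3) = 2*b*m + m^2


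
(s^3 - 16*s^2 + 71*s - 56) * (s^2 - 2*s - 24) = s^5 - 18*s^4 + 79*s^3 + 186*s^2 - 1592*s + 1344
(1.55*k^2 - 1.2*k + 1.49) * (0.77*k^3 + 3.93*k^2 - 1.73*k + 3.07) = 1.1935*k^5 + 5.1675*k^4 - 6.2502*k^3 + 12.6902*k^2 - 6.2617*k + 4.5743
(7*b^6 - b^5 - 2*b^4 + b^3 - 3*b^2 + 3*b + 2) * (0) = 0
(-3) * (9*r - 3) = 9 - 27*r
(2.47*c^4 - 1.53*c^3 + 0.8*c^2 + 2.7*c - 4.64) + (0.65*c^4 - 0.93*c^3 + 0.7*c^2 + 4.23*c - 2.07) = 3.12*c^4 - 2.46*c^3 + 1.5*c^2 + 6.93*c - 6.71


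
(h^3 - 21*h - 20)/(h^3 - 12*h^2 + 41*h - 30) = (h^2 + 5*h + 4)/(h^2 - 7*h + 6)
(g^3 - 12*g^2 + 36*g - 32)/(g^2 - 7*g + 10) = (g^2 - 10*g + 16)/(g - 5)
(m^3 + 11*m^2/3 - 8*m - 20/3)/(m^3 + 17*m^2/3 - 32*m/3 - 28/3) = (m + 5)/(m + 7)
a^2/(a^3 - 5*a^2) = 1/(a - 5)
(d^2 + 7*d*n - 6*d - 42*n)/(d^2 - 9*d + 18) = (d + 7*n)/(d - 3)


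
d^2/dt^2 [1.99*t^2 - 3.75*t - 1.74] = 3.98000000000000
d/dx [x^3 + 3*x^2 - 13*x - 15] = 3*x^2 + 6*x - 13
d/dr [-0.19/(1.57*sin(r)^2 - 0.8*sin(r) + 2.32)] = (0.5966*sin(r) - 0.152)*cos(r)/(1.57*sin(r)^2 - 0.8*sin(r) + 2.32)^2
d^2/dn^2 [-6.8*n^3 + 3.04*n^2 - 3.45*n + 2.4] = 6.08 - 40.8*n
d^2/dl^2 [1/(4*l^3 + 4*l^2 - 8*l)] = (-l*(3*l + 1)*(l^2 + l - 2) + (3*l^2 + 2*l - 2)^2)/(2*l^3*(l^2 + l - 2)^3)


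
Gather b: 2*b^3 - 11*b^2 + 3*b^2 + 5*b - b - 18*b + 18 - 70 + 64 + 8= 2*b^3 - 8*b^2 - 14*b + 20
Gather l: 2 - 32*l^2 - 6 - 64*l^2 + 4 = -96*l^2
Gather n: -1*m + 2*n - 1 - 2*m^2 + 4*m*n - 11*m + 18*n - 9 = -2*m^2 - 12*m + n*(4*m + 20) - 10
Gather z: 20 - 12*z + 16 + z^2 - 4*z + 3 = z^2 - 16*z + 39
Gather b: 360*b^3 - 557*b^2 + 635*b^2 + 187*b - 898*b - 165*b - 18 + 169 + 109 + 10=360*b^3 + 78*b^2 - 876*b + 270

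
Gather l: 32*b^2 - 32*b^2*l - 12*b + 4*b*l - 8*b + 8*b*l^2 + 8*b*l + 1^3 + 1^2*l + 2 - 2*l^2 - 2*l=32*b^2 - 20*b + l^2*(8*b - 2) + l*(-32*b^2 + 12*b - 1) + 3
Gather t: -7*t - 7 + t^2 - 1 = t^2 - 7*t - 8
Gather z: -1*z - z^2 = -z^2 - z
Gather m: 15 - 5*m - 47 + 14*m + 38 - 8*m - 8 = m - 2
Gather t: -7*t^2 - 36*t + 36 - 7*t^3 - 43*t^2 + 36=-7*t^3 - 50*t^2 - 36*t + 72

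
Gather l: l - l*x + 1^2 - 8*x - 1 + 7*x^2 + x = l*(1 - x) + 7*x^2 - 7*x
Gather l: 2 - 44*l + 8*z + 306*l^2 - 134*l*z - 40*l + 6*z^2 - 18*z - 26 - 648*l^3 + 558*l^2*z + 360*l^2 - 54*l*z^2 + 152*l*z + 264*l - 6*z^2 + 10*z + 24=-648*l^3 + l^2*(558*z + 666) + l*(-54*z^2 + 18*z + 180)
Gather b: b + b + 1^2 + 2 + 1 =2*b + 4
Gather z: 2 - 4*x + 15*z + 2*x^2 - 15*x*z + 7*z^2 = 2*x^2 - 4*x + 7*z^2 + z*(15 - 15*x) + 2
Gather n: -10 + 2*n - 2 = 2*n - 12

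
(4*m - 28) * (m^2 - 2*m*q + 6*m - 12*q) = 4*m^3 - 8*m^2*q - 4*m^2 + 8*m*q - 168*m + 336*q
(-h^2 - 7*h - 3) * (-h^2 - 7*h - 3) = h^4 + 14*h^3 + 55*h^2 + 42*h + 9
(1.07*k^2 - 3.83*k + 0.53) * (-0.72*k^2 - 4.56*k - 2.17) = -0.7704*k^4 - 2.1216*k^3 + 14.7613*k^2 + 5.8943*k - 1.1501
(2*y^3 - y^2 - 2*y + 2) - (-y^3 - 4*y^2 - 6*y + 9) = 3*y^3 + 3*y^2 + 4*y - 7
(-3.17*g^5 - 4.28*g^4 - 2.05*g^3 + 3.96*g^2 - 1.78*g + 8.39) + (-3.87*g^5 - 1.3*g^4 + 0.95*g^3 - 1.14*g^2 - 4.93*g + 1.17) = -7.04*g^5 - 5.58*g^4 - 1.1*g^3 + 2.82*g^2 - 6.71*g + 9.56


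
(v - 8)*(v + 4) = v^2 - 4*v - 32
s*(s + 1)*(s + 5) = s^3 + 6*s^2 + 5*s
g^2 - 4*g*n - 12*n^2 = (g - 6*n)*(g + 2*n)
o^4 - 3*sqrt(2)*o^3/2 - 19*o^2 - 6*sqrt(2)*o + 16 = (o - 4*sqrt(2))*(o - sqrt(2)/2)*(o + sqrt(2))*(o + 2*sqrt(2))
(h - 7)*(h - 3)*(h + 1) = h^3 - 9*h^2 + 11*h + 21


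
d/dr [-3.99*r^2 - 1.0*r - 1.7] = -7.98*r - 1.0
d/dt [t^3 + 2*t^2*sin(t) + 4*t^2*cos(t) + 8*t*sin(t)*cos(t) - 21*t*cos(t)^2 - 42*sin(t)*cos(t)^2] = -4*t^2*sin(t) + 2*t^2*cos(t) + 3*t^2 + 4*t*sin(t) + 21*t*sin(2*t) + 8*t*cos(t) + 8*t*cos(2*t) + 4*sin(2*t) - 21*cos(t)/2 - 21*cos(2*t)/2 - 63*cos(3*t)/2 - 21/2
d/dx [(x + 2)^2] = 2*x + 4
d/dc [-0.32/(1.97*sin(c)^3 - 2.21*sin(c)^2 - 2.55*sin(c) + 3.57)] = (1.8912*sin(c)^2 - 1.4144*sin(c) - 0.816)*cos(c)/(1.97*sin(c)^3 - 2.21*sin(c)^2 - 2.55*sin(c) + 3.57)^2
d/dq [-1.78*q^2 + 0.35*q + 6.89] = 0.35 - 3.56*q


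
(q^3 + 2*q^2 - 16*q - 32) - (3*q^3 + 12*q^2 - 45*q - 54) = -2*q^3 - 10*q^2 + 29*q + 22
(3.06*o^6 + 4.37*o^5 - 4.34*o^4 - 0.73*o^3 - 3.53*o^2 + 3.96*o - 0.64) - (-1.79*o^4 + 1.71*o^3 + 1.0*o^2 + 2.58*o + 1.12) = 3.06*o^6 + 4.37*o^5 - 2.55*o^4 - 2.44*o^3 - 4.53*o^2 + 1.38*o - 1.76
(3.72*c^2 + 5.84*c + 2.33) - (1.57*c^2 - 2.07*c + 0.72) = 2.15*c^2 + 7.91*c + 1.61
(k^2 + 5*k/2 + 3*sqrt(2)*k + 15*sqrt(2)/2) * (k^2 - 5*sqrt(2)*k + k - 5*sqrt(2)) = k^4 - 2*sqrt(2)*k^3 + 7*k^3/2 - 55*k^2/2 - 7*sqrt(2)*k^2 - 105*k - 5*sqrt(2)*k - 75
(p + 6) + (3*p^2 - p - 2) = 3*p^2 + 4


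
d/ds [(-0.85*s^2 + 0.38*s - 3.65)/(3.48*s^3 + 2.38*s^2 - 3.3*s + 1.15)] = (2.958*s^4 - 2.6448*s^3 + 40.0066*s^2 + 15.419*s - 11.608)/(12.1104*s^6 + 16.5648*s^5 - 17.3036*s^4 - 7.704*s^3 + 16.364*s^2 - 7.59*s + 1.3225)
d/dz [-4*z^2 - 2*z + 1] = -8*z - 2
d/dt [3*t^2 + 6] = 6*t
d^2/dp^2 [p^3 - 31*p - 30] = 6*p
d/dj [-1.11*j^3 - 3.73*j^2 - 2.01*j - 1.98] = -3.33*j^2 - 7.46*j - 2.01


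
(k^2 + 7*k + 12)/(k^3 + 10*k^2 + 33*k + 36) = 1/(k + 3)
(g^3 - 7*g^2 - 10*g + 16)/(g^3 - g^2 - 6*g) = (g^2 - 9*g + 8)/(g*(g - 3))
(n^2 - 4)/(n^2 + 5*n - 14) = (n + 2)/(n + 7)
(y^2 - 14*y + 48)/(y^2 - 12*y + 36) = (y - 8)/(y - 6)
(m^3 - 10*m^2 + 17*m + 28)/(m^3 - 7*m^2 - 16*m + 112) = (m + 1)/(m + 4)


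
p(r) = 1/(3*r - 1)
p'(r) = -3/(3*r - 1)^2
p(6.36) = 0.06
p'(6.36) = -0.01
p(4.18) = 0.09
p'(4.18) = -0.02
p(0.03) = -1.10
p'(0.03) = -3.62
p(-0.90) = -0.27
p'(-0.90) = -0.22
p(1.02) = 0.49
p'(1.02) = -0.71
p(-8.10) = -0.04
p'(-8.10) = -0.00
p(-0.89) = -0.27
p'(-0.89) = -0.22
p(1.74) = 0.24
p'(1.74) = -0.17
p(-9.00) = -0.04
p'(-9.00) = 0.00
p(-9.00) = -0.04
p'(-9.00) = 0.00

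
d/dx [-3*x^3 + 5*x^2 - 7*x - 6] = -9*x^2 + 10*x - 7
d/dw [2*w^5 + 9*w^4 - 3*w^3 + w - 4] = 10*w^4 + 36*w^3 - 9*w^2 + 1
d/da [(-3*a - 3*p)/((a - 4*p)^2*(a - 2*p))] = 3*(-(a - 4*p)*(a - 2*p) + (a - 4*p)*(a + p) + 2*(a - 2*p)*(a + p))/((a - 4*p)^3*(a - 2*p)^2)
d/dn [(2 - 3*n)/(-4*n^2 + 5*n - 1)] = (-12*n^2 + 16*n - 7)/(16*n^4 - 40*n^3 + 33*n^2 - 10*n + 1)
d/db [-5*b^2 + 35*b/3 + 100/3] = 35/3 - 10*b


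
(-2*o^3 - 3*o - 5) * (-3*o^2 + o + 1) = 6*o^5 - 2*o^4 + 7*o^3 + 12*o^2 - 8*o - 5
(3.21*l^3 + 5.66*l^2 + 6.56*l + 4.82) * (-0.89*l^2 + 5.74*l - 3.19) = -2.8569*l^5 + 13.388*l^4 + 16.4101*l^3 + 15.3092*l^2 + 6.7404*l - 15.3758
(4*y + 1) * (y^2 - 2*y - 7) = 4*y^3 - 7*y^2 - 30*y - 7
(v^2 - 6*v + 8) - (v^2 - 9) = 17 - 6*v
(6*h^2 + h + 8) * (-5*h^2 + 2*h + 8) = -30*h^4 + 7*h^3 + 10*h^2 + 24*h + 64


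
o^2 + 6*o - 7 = (o - 1)*(o + 7)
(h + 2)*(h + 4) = h^2 + 6*h + 8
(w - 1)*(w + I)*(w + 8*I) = w^3 - w^2 + 9*I*w^2 - 8*w - 9*I*w + 8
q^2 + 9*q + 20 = (q + 4)*(q + 5)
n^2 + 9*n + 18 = (n + 3)*(n + 6)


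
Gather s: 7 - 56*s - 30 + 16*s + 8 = -40*s - 15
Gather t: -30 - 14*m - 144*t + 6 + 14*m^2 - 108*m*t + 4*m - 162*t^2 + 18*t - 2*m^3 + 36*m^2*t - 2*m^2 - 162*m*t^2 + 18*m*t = -2*m^3 + 12*m^2 - 10*m + t^2*(-162*m - 162) + t*(36*m^2 - 90*m - 126) - 24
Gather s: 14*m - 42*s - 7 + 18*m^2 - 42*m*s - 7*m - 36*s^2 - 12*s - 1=18*m^2 + 7*m - 36*s^2 + s*(-42*m - 54) - 8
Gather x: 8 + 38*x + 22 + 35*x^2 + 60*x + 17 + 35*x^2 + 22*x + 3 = 70*x^2 + 120*x + 50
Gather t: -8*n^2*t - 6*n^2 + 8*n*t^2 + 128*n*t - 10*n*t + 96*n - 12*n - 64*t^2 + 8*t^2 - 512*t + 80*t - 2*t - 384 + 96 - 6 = -6*n^2 + 84*n + t^2*(8*n - 56) + t*(-8*n^2 + 118*n - 434) - 294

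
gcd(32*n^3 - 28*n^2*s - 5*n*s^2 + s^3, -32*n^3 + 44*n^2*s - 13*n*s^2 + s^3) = 8*n^2 - 9*n*s + s^2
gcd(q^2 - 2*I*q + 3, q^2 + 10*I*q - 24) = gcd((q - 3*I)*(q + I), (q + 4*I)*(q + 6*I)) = 1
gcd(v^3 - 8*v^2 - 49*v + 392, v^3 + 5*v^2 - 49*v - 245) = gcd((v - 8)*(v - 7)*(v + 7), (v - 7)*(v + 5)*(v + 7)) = v^2 - 49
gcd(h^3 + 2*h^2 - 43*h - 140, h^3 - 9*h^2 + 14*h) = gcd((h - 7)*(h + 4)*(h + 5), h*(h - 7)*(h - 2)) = h - 7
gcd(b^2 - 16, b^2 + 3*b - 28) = b - 4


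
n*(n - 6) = n^2 - 6*n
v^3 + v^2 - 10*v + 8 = (v - 2)*(v - 1)*(v + 4)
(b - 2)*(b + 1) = b^2 - b - 2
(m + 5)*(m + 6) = m^2 + 11*m + 30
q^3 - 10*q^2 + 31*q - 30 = (q - 5)*(q - 3)*(q - 2)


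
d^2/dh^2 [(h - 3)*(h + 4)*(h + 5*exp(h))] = 5*h^2*exp(h) + 25*h*exp(h) + 6*h - 40*exp(h) + 2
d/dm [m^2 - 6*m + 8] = 2*m - 6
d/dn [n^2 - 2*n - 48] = 2*n - 2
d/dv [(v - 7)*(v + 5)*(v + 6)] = 3*v^2 + 8*v - 47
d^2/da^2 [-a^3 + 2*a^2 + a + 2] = 4 - 6*a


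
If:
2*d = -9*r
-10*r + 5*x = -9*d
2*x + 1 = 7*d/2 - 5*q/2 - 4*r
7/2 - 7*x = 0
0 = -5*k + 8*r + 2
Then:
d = -45/202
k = 242/505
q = -1203/1010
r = 5/101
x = 1/2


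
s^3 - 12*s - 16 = (s - 4)*(s + 2)^2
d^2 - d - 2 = (d - 2)*(d + 1)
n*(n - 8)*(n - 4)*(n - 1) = n^4 - 13*n^3 + 44*n^2 - 32*n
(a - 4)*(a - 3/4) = a^2 - 19*a/4 + 3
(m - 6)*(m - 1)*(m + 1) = m^3 - 6*m^2 - m + 6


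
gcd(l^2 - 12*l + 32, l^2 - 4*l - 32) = l - 8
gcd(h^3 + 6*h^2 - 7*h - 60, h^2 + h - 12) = h^2 + h - 12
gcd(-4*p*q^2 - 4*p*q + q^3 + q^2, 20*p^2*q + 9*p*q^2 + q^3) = q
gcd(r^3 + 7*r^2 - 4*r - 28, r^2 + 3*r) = 1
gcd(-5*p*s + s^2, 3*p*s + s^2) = s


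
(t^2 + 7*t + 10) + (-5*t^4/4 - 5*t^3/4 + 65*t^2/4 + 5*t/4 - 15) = -5*t^4/4 - 5*t^3/4 + 69*t^2/4 + 33*t/4 - 5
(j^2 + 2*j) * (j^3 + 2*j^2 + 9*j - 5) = j^5 + 4*j^4 + 13*j^3 + 13*j^2 - 10*j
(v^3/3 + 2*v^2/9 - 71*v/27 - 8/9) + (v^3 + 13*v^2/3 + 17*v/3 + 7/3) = 4*v^3/3 + 41*v^2/9 + 82*v/27 + 13/9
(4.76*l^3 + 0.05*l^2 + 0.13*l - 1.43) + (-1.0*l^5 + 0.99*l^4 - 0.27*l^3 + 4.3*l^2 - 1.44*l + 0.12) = -1.0*l^5 + 0.99*l^4 + 4.49*l^3 + 4.35*l^2 - 1.31*l - 1.31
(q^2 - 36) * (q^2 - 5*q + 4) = q^4 - 5*q^3 - 32*q^2 + 180*q - 144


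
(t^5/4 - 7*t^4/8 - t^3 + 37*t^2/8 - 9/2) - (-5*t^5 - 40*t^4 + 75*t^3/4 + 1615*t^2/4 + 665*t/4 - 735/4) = 21*t^5/4 + 313*t^4/8 - 79*t^3/4 - 3193*t^2/8 - 665*t/4 + 717/4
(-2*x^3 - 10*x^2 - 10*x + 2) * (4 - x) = 2*x^4 + 2*x^3 - 30*x^2 - 42*x + 8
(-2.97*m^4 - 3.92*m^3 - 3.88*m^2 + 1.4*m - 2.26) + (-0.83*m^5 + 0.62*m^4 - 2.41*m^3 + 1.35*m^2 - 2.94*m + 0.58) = -0.83*m^5 - 2.35*m^4 - 6.33*m^3 - 2.53*m^2 - 1.54*m - 1.68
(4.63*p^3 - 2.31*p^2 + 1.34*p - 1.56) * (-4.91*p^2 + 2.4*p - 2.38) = -22.7333*p^5 + 22.4541*p^4 - 23.1428*p^3 + 16.3734*p^2 - 6.9332*p + 3.7128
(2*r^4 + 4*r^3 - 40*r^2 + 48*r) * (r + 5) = 2*r^5 + 14*r^4 - 20*r^3 - 152*r^2 + 240*r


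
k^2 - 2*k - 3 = (k - 3)*(k + 1)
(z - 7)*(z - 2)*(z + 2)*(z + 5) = z^4 - 2*z^3 - 39*z^2 + 8*z + 140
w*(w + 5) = w^2 + 5*w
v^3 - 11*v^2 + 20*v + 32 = (v - 8)*(v - 4)*(v + 1)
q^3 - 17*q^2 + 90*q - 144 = (q - 8)*(q - 6)*(q - 3)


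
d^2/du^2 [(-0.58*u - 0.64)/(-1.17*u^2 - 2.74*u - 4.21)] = ((0.58*u + 0.64)*(2.34*u + 2.74)*(4.68*u + 5.48) - (4.0716*u + 4.676)*(1.17*u^2 + 2.74*u + 4.21))/(1.17*u^2 + 2.74*u + 4.21)^3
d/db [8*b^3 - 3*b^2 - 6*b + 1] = 24*b^2 - 6*b - 6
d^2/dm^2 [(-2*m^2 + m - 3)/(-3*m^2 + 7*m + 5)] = 2*(33*m^3 + 171*m^2 - 234*m + 277)/(27*m^6 - 189*m^5 + 306*m^4 + 287*m^3 - 510*m^2 - 525*m - 125)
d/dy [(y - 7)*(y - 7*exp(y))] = y - (y - 7)*(7*exp(y) - 1) - 7*exp(y)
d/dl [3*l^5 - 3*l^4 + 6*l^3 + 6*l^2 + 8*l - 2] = 15*l^4 - 12*l^3 + 18*l^2 + 12*l + 8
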